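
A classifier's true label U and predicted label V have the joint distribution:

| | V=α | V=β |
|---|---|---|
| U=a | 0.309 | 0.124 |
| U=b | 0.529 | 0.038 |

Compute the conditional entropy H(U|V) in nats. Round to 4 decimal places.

Marginals: p(U) = (0.4330, 0.5670), p(V) = (0.8380, 0.1620).
H(U|V) = Σ p(V) · H(U|V=·).
  V=α: p=0.8380, H(U|V=α) = 0.6583
  V=β: p=0.1620, H(U|V=β) = 0.5447
Weighted sum = 0.6399 nats.

0.6399 nats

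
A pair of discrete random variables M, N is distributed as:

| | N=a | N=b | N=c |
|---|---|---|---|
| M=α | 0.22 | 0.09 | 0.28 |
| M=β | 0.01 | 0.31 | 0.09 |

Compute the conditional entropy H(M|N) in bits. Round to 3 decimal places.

0.663 bits

Chain rule: H(M|N) = H(M,N) − H(N).
Marginals: p(M) = (0.5900, 0.4100), p(N) = (0.2300, 0.4000, 0.3700).
H(M,N) = 2.2103 bits; H(N) = 1.5472 bits.
H(M|N) = 2.2103 − 1.5472 = 0.663 bits.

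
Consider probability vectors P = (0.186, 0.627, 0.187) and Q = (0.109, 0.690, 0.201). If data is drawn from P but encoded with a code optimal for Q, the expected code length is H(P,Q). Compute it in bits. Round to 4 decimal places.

H(P,Q) = −Σ p·log₂ q.
  −0.186·log₂(0.109) = 0.59475
  −0.627·log₂(0.690) = 0.33565
  −0.187·log₂(0.201) = 0.43285
H(P,Q) = 1.3633 bits.

1.3633 bits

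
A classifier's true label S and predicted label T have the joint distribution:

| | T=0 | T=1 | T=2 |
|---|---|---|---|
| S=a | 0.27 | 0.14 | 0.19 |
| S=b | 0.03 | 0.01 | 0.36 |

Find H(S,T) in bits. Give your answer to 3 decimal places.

2.111 bits

H(S,T) = −Σ p(x,y)·log₂ p(x,y) over all 6 cells.
  cell (a,0): −0.27·log₂0.27 = 0.5100
  cell (a,1): −0.14·log₂0.14 = 0.3971
  cell (a,2): −0.19·log₂0.19 = 0.4552
  cell (b,0): −0.03·log₂0.03 = 0.1518
  cell (b,1): −0.01·log₂0.01 = 0.0664
  cell (b,2): −0.36·log₂0.36 = 0.5306
Sum = 2.111 bits.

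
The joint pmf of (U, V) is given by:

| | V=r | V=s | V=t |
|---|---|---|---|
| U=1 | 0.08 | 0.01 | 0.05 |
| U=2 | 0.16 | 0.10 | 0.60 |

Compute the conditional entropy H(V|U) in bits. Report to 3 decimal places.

1.187 bits

Marginals: p(U) = (0.1400, 0.8600), p(V) = (0.2400, 0.1100, 0.6500).
H(V|U) = Σ p(U) · H(V|U=·).
  U=1: p=0.1400, H(V|U=1) = 1.2638
  U=2: p=0.8600, H(V|U=2) = 1.1747
Weighted sum = 1.187 bits.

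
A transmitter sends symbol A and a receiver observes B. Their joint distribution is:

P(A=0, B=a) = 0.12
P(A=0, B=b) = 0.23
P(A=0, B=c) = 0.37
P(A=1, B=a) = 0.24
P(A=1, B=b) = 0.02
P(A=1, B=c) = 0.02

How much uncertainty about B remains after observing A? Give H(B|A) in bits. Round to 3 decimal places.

1.250 bits

Marginals: p(A) = (0.7200, 0.2800), p(B) = (0.3600, 0.2500, 0.3900).
H(B|A) = Σ p(A) · H(B|A=·).
  A=0: p=0.7200, H(B|A=0) = 1.4503
  A=1: p=0.2800, H(B|A=1) = 0.7345
Weighted sum = 1.250 bits.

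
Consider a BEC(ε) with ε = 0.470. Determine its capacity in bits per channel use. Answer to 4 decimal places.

Binary erasure channel: capacity C = 1 − ε.
C = 1 − 0.470 = 0.5300 bits per channel use.

0.5300 bits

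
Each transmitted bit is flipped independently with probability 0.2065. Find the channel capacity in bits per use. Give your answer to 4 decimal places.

Binary symmetric channel: C = 1 − h₂(ε) where h₂ is the binary entropy function.
h₂(0.2065) = −0.2065·log₂0.2065 − 0.7935·log₂0.7935 = 0.7347.
C = 1 − 0.7347 = 0.2653 bits per channel use.

0.2653 bits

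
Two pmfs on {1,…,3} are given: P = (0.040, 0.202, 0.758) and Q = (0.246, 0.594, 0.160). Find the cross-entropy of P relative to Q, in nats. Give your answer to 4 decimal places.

1.5504 nats

H(P,Q) = −Σ p·ln q.
  −0.040·ln(0.246) = 0.05610
  −0.202·ln(0.594) = 0.10522
  −0.758·ln(0.160) = 1.38910
H(P,Q) = 1.5504 nats.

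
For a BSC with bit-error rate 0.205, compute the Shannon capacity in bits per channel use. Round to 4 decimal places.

0.2682 bits

Binary symmetric channel: C = 1 − h₂(ε) where h₂ is the binary entropy function.
h₂(0.205) = −0.205·log₂0.205 − 0.795·log₂0.795 = 0.7318.
C = 1 − 0.7318 = 0.2682 bits per channel use.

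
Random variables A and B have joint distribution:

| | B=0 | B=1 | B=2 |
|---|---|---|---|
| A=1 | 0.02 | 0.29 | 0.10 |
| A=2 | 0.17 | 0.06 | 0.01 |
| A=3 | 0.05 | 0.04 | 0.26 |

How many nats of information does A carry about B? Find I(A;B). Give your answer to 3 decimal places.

0.341 nats

Marginals: p(A) = (0.4100, 0.2400, 0.3500), p(B) = (0.2400, 0.3900, 0.3700).
I(A;B) = Σ p(x,y)·ln[p(x,y)/(p(x)p(y))].
  (1,0): 0.02·ln(0.2033) = -0.0319
  (1,1): 0.29·ln(1.8136) = 0.1726
  (1,2): 0.10·ln(0.6592) = -0.0417
  (2,0): 0.17·ln(2.9514) = 0.1840
  (2,1): 0.06·ln(0.6410) = -0.0267
  (2,2): 0.01·ln(0.1126) = -0.0218
  (3,0): 0.05·ln(0.5952) = -0.0259
  (3,1): 0.04·ln(0.2930) = -0.0491
  (3,2): 0.26·ln(2.0077) = 0.1812
Sum = 0.341 nats.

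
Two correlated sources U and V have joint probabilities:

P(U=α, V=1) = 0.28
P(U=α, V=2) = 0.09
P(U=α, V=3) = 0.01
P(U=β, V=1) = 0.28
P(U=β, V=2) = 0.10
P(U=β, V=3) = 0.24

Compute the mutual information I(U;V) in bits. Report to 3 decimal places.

0.148 bits

Marginals: p(U) = (0.3800, 0.6200), p(V) = (0.5600, 0.1900, 0.2500).
I(U;V) = Σ p(x,y)·log₂[p(x,y)/(p(x)p(y))].
  (α,1): 0.28·log₂(1.3158) = 0.1109
  (α,2): 0.09·log₂(1.2465) = 0.0286
  (α,3): 0.01·log₂(0.1053) = -0.0325
  (β,1): 0.28·log₂(0.8065) = -0.0869
  (β,2): 0.10·log₂(0.8489) = -0.0236
  (β,3): 0.24·log₂(1.5484) = 0.1514
Sum = 0.148 bits.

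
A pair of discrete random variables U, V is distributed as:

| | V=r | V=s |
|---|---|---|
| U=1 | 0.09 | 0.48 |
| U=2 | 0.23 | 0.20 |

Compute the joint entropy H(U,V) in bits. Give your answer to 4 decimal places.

1.7730 bits

H(U,V) = −Σ p(x,y)·log₂ p(x,y) over all 4 cells.
  cell (1,r): −0.09·log₂0.09 = 0.31265
  cell (1,s): −0.48·log₂0.48 = 0.50827
  cell (2,r): −0.23·log₂0.23 = 0.48767
  cell (2,s): −0.20·log₂0.20 = 0.46439
Sum = 1.7730 bits.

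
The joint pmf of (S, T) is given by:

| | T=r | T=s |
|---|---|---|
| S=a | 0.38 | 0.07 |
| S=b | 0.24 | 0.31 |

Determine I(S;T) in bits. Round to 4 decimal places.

0.1339 bits

Marginals: p(S) = (0.4500, 0.5500), p(T) = (0.6200, 0.3800).
I(S;T) = H(S) + H(T) − H(S,T).
H(S) = 0.9928, H(T) = 0.9580, H(S,T) = 1.8169.
I(S;T) = 0.9928 + 0.9580 − 1.8169 = 0.1339 bits.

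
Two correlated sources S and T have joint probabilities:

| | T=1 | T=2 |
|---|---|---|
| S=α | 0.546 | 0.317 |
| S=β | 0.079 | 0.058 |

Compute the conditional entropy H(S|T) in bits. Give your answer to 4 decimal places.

0.5752 bits

Marginals: p(S) = (0.8630, 0.1370), p(T) = (0.6250, 0.3750).
H(S|T) = Σ p(T) · H(S|T=·).
  T=1: p=0.6250, H(S|T=1) = 0.5475
  T=2: p=0.3750, H(S|T=2) = 0.6214
Weighted sum = 0.5752 bits.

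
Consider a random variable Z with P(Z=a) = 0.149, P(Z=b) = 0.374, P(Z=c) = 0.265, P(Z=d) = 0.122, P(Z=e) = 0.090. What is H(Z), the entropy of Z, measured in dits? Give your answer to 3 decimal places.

0.641 dits

H(Z) = −Σ p·log₁₀ p.
  −(0.149)·log₁₀(0.149) = 0.1232
  −(0.374)·log₁₀(0.374) = 0.1597
  −(0.265)·log₁₀(0.265) = 0.1528
  −(0.122)·log₁₀(0.122) = 0.1115
  −(0.090)·log₁₀(0.090) = 0.0941
Sum: 0.1232 + 0.1597 + 0.1528 + 0.1115 + 0.0941 = 0.641 dits.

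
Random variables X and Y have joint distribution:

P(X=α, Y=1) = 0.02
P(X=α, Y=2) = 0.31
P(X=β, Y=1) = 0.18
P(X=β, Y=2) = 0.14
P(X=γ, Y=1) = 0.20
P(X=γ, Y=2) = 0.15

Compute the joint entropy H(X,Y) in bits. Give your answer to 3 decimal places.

2.354 bits

H(X,Y) = −Σ p(x,y)·log₂ p(x,y) over all 6 cells.
  cell (α,1): −0.02·log₂0.02 = 0.1129
  cell (α,2): −0.31·log₂0.31 = 0.5238
  cell (β,1): −0.18·log₂0.18 = 0.4453
  cell (β,2): −0.14·log₂0.14 = 0.3971
  cell (γ,1): −0.20·log₂0.20 = 0.4644
  cell (γ,2): −0.15·log₂0.15 = 0.4105
Sum = 2.354 bits.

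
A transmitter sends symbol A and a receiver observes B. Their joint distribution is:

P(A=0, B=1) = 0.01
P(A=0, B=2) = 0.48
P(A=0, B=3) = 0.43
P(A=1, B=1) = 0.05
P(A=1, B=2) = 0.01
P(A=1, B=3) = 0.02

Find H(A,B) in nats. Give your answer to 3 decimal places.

1.035 nats

H(A,B) = −Σ p(x,y)·ln p(x,y) over all 6 cells.
  cell (0,1): −0.01·ln0.01 = 0.0461
  cell (0,2): −0.48·ln0.48 = 0.3523
  cell (0,3): −0.43·ln0.43 = 0.3629
  cell (1,1): −0.05·ln0.05 = 0.1498
  cell (1,2): −0.01·ln0.01 = 0.0461
  cell (1,3): −0.02·ln0.02 = 0.0782
Sum = 1.035 nats.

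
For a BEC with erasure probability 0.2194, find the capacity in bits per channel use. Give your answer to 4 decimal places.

Binary erasure channel: capacity C = 1 − ε.
C = 1 − 0.2194 = 0.7806 bits per channel use.

0.7806 bits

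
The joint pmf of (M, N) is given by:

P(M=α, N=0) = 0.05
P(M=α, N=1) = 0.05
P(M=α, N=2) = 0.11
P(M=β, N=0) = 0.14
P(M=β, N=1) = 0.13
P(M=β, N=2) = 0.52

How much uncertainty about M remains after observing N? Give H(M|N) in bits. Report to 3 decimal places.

Chain rule: H(M|N) = H(M,N) − H(N).
Marginals: p(M) = (0.2100, 0.7900), p(N) = (0.1900, 0.1800, 0.6300).
H(M,N) = 2.0528 bits; H(N) = 1.3205 bits.
H(M|N) = 2.0528 − 1.3205 = 0.732 bits.

0.732 bits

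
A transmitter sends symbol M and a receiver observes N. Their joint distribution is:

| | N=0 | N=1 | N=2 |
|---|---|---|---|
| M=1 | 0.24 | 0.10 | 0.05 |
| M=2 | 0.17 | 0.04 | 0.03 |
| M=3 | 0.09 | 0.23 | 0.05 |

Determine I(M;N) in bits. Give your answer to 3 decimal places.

Marginals: p(M) = (0.3900, 0.2400, 0.3700), p(N) = (0.5000, 0.3700, 0.1300).
I(M;N) = Σ p(x,y)·log₂[p(x,y)/(p(x)p(y))].
  (1,0): 0.24·log₂(1.2308) = 0.0719
  (1,1): 0.10·log₂(0.6930) = -0.0529
  (1,2): 0.05·log₂(0.9862) = -0.0010
  (2,0): 0.17·log₂(1.4167) = 0.0854
  (2,1): 0.04·log₂(0.4505) = -0.0460
  (2,2): 0.03·log₂(0.9615) = -0.0017
  (3,0): 0.09·log₂(0.4865) = -0.0936
  (3,1): 0.23·log₂(1.6801) = 0.1722
  (3,2): 0.05·log₂(1.0395) = 0.0028
Sum = 0.137 bits.

0.137 bits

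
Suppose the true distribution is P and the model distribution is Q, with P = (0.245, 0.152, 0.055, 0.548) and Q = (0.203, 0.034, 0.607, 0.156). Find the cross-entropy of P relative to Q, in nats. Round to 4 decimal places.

H(P,Q) = −Σ p·ln q.
  −0.245·ln(0.203) = 0.39066
  −0.152·ln(0.034) = 0.51397
  −0.055·ln(0.607) = 0.02746
  −0.548·ln(0.156) = 1.01813
H(P,Q) = 1.9502 nats.

1.9502 nats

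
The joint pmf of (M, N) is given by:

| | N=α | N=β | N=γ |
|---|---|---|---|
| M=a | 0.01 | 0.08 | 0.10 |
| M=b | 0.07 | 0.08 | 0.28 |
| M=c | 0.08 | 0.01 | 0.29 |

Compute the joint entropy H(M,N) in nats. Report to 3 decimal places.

H(M,N) = −Σ p(x,y)·ln p(x,y) over all 9 cells.
  cell (a,α): −0.01·ln0.01 = 0.0461
  cell (a,β): −0.08·ln0.08 = 0.2021
  cell (a,γ): −0.10·ln0.10 = 0.2303
  cell (b,α): −0.07·ln0.07 = 0.1861
  cell (b,β): −0.08·ln0.08 = 0.2021
  cell (b,γ): −0.28·ln0.28 = 0.3564
  cell (c,α): −0.08·ln0.08 = 0.2021
  cell (c,β): −0.01·ln0.01 = 0.0461
  cell (c,γ): −0.29·ln0.29 = 0.3590
Sum = 1.830 nats.

1.830 nats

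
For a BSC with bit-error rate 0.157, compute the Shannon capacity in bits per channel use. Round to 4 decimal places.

0.3729 bits

Binary symmetric channel: C = 1 − h₂(ε) where h₂ is the binary entropy function.
h₂(0.157) = −0.157·log₂0.157 − 0.843·log₂0.843 = 0.6271.
C = 1 − 0.6271 = 0.3729 bits per channel use.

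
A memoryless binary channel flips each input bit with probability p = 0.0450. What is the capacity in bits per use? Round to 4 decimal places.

Binary symmetric channel: C = 1 − h₂(ε) where h₂ is the binary entropy function.
h₂(0.0450) = −0.0450·log₂0.0450 − 0.9550·log₂0.9550 = 0.2648.
C = 1 − 0.2648 = 0.7352 bits per channel use.

0.7352 bits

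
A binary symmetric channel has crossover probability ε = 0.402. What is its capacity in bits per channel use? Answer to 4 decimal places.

Binary symmetric channel: C = 1 − h₂(ε) where h₂ is the binary entropy function.
h₂(0.402) = −0.402·log₂0.402 − 0.598·log₂0.598 = 0.9721.
C = 1 − 0.9721 = 0.0279 bits per channel use.

0.0279 bits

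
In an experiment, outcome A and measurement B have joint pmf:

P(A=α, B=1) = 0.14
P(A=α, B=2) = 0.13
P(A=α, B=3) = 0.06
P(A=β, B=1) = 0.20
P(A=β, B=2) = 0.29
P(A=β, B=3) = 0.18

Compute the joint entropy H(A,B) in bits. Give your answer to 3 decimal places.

2.451 bits

H(A,B) = −Σ p(x,y)·log₂ p(x,y) over all 6 cells.
  cell (α,1): −0.14·log₂0.14 = 0.3971
  cell (α,2): −0.13·log₂0.13 = 0.3826
  cell (α,3): −0.06·log₂0.06 = 0.2435
  cell (β,1): −0.20·log₂0.20 = 0.4644
  cell (β,2): −0.29·log₂0.29 = 0.5179
  cell (β,3): −0.18·log₂0.18 = 0.4453
Sum = 2.451 bits.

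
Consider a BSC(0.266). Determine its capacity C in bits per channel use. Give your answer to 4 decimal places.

0.1643 bits

Binary symmetric channel: C = 1 − h₂(ε) where h₂ is the binary entropy function.
h₂(0.266) = −0.266·log₂0.266 − 0.734·log₂0.734 = 0.8357.
C = 1 − 0.8357 = 0.1643 bits per channel use.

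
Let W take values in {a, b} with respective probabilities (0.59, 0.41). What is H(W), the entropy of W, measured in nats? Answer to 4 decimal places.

H(W) = −Σ p·ln p.
  −(0.59)·ln(0.59) = 0.31130
  −(0.41)·ln(0.41) = 0.36556
Sum: 0.31130 + 0.36556 = 0.6769 nats.

0.6769 nats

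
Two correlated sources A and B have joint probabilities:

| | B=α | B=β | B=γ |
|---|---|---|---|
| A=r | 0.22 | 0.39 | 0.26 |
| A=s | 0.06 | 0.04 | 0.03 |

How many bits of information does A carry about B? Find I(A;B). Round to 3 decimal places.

0.016 bits

Marginals: p(A) = (0.8700, 0.1300), p(B) = (0.2800, 0.4300, 0.2900).
I(A;B) = Σ p(x,y)·log₂[p(x,y)/(p(x)p(y))].
  (r,α): 0.22·log₂(0.9031) = -0.0323
  (r,β): 0.39·log₂(1.0425) = 0.0234
  (r,γ): 0.26·log₂(1.0305) = 0.0113
  (s,α): 0.06·log₂(1.6484) = 0.0433
  (s,β): 0.04·log₂(0.7156) = -0.0193
  (s,γ): 0.03·log₂(0.7958) = -0.0099
Sum = 0.016 bits.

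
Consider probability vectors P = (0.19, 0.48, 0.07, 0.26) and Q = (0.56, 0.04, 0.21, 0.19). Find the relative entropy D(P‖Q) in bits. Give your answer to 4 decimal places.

1.4312 bits

D(P‖Q) = Σ p·log₂(p/q).
  0.19·log₂(0.19/0.56) = -0.29629
  0.48·log₂(0.48/0.04) = 1.72078
  0.07·log₂(0.07/0.21) = -0.11095
  0.26·log₂(0.26/0.19) = 0.11765
D(P‖Q) = 1.4312 bits.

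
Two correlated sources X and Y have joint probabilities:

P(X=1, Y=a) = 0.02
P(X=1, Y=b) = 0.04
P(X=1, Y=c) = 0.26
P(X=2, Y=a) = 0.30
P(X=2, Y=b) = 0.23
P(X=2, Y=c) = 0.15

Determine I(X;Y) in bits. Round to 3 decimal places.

0.245 bits

Marginals: p(X) = (0.3200, 0.6800), p(Y) = (0.3200, 0.2700, 0.4100).
I(X;Y) = Σ p(x,y)·log₂[p(x,y)/(p(x)p(y))].
  (1,a): 0.02·log₂(0.1953) = -0.0471
  (1,b): 0.04·log₂(0.4630) = -0.0444
  (1,c): 0.26·log₂(1.9817) = 0.2566
  (2,a): 0.30·log₂(1.3787) = 0.1390
  (2,b): 0.23·log₂(1.2527) = 0.0748
  (2,c): 0.15·log₂(0.5380) = -0.1341
Sum = 0.245 bits.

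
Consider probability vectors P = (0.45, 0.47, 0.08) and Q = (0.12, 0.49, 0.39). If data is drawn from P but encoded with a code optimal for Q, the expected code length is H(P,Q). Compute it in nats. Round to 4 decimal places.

1.3647 nats

H(P,Q) = −Σ p·ln q.
  −0.45·ln(0.12) = 0.95412
  −0.47·ln(0.49) = 0.33527
  −0.08·ln(0.39) = 0.07533
H(P,Q) = 1.3647 nats.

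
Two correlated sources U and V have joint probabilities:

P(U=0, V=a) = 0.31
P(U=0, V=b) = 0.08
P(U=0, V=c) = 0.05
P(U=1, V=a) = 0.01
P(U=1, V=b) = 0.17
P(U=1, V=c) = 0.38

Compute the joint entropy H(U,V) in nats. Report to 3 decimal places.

1.430 nats

H(U,V) = −Σ p(x,y)·ln p(x,y) over all 6 cells.
  cell (0,a): −0.31·ln0.31 = 0.3631
  cell (0,b): −0.08·ln0.08 = 0.2021
  cell (0,c): −0.05·ln0.05 = 0.1498
  cell (1,a): −0.01·ln0.01 = 0.0461
  cell (1,b): −0.17·ln0.17 = 0.3012
  cell (1,c): −0.38·ln0.38 = 0.3677
Sum = 1.430 nats.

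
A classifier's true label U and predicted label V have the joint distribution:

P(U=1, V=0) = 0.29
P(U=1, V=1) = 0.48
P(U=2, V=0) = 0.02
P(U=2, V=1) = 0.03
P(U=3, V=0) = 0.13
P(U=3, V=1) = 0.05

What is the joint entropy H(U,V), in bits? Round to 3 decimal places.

1.890 bits

H(U,V) = −Σ p(x,y)·log₂ p(x,y) over all 6 cells.
  cell (1,0): −0.29·log₂0.29 = 0.5179
  cell (1,1): −0.48·log₂0.48 = 0.5083
  cell (2,0): −0.02·log₂0.02 = 0.1129
  cell (2,1): −0.03·log₂0.03 = 0.1518
  cell (3,0): −0.13·log₂0.13 = 0.3826
  cell (3,1): −0.05·log₂0.05 = 0.2161
Sum = 1.890 bits.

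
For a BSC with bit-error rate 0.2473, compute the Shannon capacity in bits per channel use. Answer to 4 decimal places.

0.1930 bits

Binary symmetric channel: C = 1 − h₂(ε) where h₂ is the binary entropy function.
h₂(0.2473) = −0.2473·log₂0.2473 − 0.7527·log₂0.7527 = 0.8070.
C = 1 − 0.8070 = 0.1930 bits per channel use.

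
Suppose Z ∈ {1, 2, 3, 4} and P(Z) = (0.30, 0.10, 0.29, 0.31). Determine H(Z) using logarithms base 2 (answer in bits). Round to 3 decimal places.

1.895 bits

H(Z) = −Σ p·log₂ p.
  −(0.30)·log₂(0.30) = 0.5211
  −(0.10)·log₂(0.10) = 0.3322
  −(0.29)·log₂(0.29) = 0.5179
  −(0.31)·log₂(0.31) = 0.5238
Sum: 0.5211 + 0.3322 + 0.5179 + 0.5238 = 1.895 bits.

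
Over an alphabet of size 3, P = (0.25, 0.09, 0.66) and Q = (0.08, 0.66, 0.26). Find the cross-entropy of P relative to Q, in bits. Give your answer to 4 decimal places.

H(P,Q) = −Σ p·log₂ q.
  −0.25·log₂(0.08) = 0.91096
  −0.09·log₂(0.66) = 0.05395
  −0.66·log₂(0.26) = 1.28265
H(P,Q) = 2.2476 bits.

2.2476 bits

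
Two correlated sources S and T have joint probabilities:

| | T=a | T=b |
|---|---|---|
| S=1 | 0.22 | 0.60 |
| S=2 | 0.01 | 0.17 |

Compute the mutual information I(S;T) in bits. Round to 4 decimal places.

Marginals: p(S) = (0.8200, 0.1800), p(T) = (0.2300, 0.7700).
I(S;T) = Σ p(x,y)·log₂[p(x,y)/(p(x)p(y))].
  (1,a): 0.22·log₂(1.1665) = 0.04888
  (1,b): 0.60·log₂(0.9503) = -0.04416
  (2,a): 0.01·log₂(0.2415) = -0.02050
  (2,b): 0.17·log₂(1.2266) = 0.05008
Sum = 0.0343 bits.

0.0343 bits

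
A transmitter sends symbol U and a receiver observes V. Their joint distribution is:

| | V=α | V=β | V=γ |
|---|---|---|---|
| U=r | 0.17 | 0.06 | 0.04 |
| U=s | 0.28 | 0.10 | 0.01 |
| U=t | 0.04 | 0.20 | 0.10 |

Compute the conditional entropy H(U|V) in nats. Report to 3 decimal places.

Chain rule: H(U|V) = H(U,V) − H(V).
Marginals: p(U) = (0.2700, 0.3900, 0.3400), p(V) = (0.4900, 0.3600, 0.1500).
H(U,V) = 1.9124 nats; H(V) = 1.0019 nats.
H(U|V) = 1.9124 − 1.0019 = 0.911 nats.

0.911 nats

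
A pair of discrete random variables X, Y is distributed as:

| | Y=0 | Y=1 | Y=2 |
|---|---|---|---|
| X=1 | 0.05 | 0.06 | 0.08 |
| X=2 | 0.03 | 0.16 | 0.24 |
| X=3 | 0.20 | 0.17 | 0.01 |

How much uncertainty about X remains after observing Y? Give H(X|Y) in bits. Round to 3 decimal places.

Chain rule: H(X|Y) = H(X,Y) − H(Y).
Marginals: p(X) = (0.1900, 0.4300, 0.3800), p(Y) = (0.2800, 0.3900, 0.3300).
H(X,Y) = 2.7855 bits; H(Y) = 1.5718 bits.
H(X|Y) = 2.7855 − 1.5718 = 1.214 bits.

1.214 bits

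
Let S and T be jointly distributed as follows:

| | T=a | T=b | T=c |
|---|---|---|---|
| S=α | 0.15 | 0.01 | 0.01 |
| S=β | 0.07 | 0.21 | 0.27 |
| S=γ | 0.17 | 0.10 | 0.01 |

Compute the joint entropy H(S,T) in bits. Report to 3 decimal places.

2.628 bits

H(S,T) = −Σ p(x,y)·log₂ p(x,y) over all 9 cells.
  cell (α,a): −0.15·log₂0.15 = 0.4105
  cell (α,b): −0.01·log₂0.01 = 0.0664
  cell (α,c): −0.01·log₂0.01 = 0.0664
  cell (β,a): −0.07·log₂0.07 = 0.2686
  cell (β,b): −0.21·log₂0.21 = 0.4728
  cell (β,c): −0.27·log₂0.27 = 0.5100
  cell (γ,a): −0.17·log₂0.17 = 0.4346
  cell (γ,b): −0.10·log₂0.10 = 0.3322
  cell (γ,c): −0.01·log₂0.01 = 0.0664
Sum = 2.628 bits.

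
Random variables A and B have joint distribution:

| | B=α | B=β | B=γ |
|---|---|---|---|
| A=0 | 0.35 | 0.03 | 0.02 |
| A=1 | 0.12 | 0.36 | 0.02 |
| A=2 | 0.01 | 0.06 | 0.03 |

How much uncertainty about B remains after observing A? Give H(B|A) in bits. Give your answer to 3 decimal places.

Marginals: p(A) = (0.4000, 0.5000, 0.1000), p(B) = (0.4800, 0.4500, 0.0700).
H(B|A) = Σ p(A) · H(B|A=·).
  A=0: p=0.4000, H(B|A=0) = 0.6649
  A=1: p=0.5000, H(B|A=1) = 1.0211
  A=2: p=0.1000, H(B|A=2) = 1.2955
Weighted sum = 0.906 bits.

0.906 bits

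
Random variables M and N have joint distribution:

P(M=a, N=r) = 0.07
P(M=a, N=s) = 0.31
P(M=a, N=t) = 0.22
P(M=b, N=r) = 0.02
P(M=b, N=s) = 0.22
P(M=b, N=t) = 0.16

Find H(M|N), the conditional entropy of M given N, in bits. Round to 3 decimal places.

0.961 bits

Chain rule: H(M|N) = H(M,N) − H(N).
Marginals: p(M) = (0.6000, 0.4000), p(N) = (0.0900, 0.5300, 0.3800).
H(M,N) = 2.2894 bits; H(N) = 1.3286 bits.
H(M|N) = 2.2894 − 1.3286 = 0.961 bits.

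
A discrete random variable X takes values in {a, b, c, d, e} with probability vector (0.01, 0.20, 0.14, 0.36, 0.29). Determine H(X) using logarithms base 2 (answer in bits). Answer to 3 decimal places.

H(X) = −Σ p·log₂ p.
  −(0.01)·log₂(0.01) = 0.0664
  −(0.20)·log₂(0.20) = 0.4644
  −(0.14)·log₂(0.14) = 0.3971
  −(0.36)·log₂(0.36) = 0.5306
  −(0.29)·log₂(0.29) = 0.5179
Sum: 0.0664 + 0.4644 + 0.3971 + 0.5306 + 0.5179 = 1.976 bits.

1.976 bits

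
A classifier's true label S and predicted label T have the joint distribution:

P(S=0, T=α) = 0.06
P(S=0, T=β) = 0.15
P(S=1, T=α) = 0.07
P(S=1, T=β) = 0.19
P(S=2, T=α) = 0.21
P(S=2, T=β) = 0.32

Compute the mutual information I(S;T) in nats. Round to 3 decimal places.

0.008 nats

Marginals: p(S) = (0.2100, 0.2600, 0.5300), p(T) = (0.3400, 0.6600).
I(S;T) = H(S) + H(T) − H(S,T).
H(S) = 1.0145, H(T) = 0.6410, H(S,T) = 1.6474.
I(S;T) = 1.0145 + 0.6410 − 1.6474 = 0.008 nats.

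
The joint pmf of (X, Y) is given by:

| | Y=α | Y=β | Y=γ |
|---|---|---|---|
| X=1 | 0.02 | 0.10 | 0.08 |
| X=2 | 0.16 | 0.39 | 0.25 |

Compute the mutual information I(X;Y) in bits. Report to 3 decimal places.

0.010 bits

Marginals: p(X) = (0.2000, 0.8000), p(Y) = (0.1800, 0.4900, 0.3300).
I(X;Y) = H(X) + H(Y) − H(X,Y).
H(X) = 0.7219, H(Y) = 1.4774, H(X,Y) = 2.1894.
I(X;Y) = 0.7219 + 1.4774 − 2.1894 = 0.010 bits.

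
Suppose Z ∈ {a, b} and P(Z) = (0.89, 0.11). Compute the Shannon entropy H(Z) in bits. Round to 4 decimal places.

H(Z) = −Σ p·log₂ p.
  −(0.89)·log₂(0.89) = 0.14963
  −(0.11)·log₂(0.11) = 0.35029
Sum: 0.14963 + 0.35029 = 0.4999 bits.

0.4999 bits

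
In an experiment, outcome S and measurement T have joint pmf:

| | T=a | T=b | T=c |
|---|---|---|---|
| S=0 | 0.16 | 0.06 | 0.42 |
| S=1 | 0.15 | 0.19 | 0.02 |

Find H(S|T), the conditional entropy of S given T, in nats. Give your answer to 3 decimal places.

0.434 nats

Marginals: p(S) = (0.6400, 0.3600), p(T) = (0.3100, 0.2500, 0.4400).
H(S|T) = Σ p(T) · H(S|T=·).
  T=a: p=0.3100, H(S|T=a) = 0.6926
  T=b: p=0.2500, H(S|T=b) = 0.5511
  T=c: p=0.4400, H(S|T=c) = 0.1849
Weighted sum = 0.434 nats.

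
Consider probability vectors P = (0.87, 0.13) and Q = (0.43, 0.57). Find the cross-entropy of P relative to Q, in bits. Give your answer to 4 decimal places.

H(P,Q) = −Σ p·log₂ q.
  −0.87·log₂(0.43) = 1.05930
  −0.13·log₂(0.57) = 0.10543
H(P,Q) = 1.1647 bits.

1.1647 bits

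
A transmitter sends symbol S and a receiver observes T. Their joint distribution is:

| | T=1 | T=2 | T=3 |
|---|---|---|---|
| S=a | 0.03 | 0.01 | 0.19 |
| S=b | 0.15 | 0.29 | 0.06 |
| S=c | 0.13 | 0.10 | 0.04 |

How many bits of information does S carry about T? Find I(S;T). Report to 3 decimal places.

Marginals: p(S) = (0.2300, 0.5000, 0.2700), p(T) = (0.3100, 0.4000, 0.2900).
I(S;T) = Σ p(x,y)·log₂[p(x,y)/(p(x)p(y))].
  (a,1): 0.03·log₂(0.4208) = -0.0375
  (a,2): 0.01·log₂(0.1087) = -0.0320
  (a,3): 0.19·log₂(2.8486) = 0.2869
  (b,1): 0.15·log₂(0.9677) = -0.0071
  (b,2): 0.29·log₂(1.4500) = 0.1555
  (b,3): 0.06·log₂(0.4138) = -0.0764
  (c,1): 0.13·log₂(1.5532) = 0.0826
  (c,2): 0.10·log₂(0.9259) = -0.0111
  (c,3): 0.04·log₂(0.5109) = -0.0388
Sum = 0.322 bits.

0.322 bits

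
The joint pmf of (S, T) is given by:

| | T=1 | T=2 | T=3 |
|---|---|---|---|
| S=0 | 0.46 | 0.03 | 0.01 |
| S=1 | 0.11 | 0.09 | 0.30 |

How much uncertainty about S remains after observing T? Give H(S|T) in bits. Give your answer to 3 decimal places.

0.564 bits

Marginals: p(S) = (0.5000, 0.5000), p(T) = (0.5700, 0.1200, 0.3100).
H(S|T) = Σ p(T) · H(S|T=·).
  T=1: p=0.5700, H(S|T=1) = 0.7077
  T=2: p=0.1200, H(S|T=2) = 0.8113
  T=3: p=0.3100, H(S|T=3) = 0.2056
Weighted sum = 0.564 bits.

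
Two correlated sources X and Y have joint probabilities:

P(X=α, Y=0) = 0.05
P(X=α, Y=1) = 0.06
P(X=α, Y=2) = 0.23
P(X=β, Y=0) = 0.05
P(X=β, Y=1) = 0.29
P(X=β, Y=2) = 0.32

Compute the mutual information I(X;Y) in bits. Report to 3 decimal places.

Marginals: p(X) = (0.3400, 0.6600), p(Y) = (0.1000, 0.3500, 0.5500).
I(X;Y) = H(X) + H(Y) − H(X,Y).
H(X) = 0.9248, H(Y) = 1.3367, H(X,Y) = 2.2073.
I(X;Y) = 0.9248 + 1.3367 − 2.2073 = 0.054 bits.

0.054 bits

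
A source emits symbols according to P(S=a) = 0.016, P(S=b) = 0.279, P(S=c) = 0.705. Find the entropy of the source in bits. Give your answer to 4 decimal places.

H(S) = −Σ p·log₂ p.
  −(0.016)·log₂(0.016) = 0.09545
  −(0.279)·log₂(0.279) = 0.51382
  −(0.705)·log₂(0.705) = 0.35553
Sum: 0.09545 + 0.51382 + 0.35553 = 0.9648 bits.

0.9648 bits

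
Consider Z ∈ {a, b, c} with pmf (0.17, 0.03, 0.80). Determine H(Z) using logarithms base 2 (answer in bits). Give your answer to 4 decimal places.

0.8439 bits

H(Z) = −Σ p·log₂ p.
  −(0.17)·log₂(0.17) = 0.43459
  −(0.03)·log₂(0.03) = 0.15177
  −(0.80)·log₂(0.80) = 0.25754
Sum: 0.43459 + 0.15177 + 0.25754 = 0.8439 bits.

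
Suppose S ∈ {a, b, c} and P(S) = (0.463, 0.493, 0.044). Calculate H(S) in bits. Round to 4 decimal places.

H(S) = −Σ p·log₂ p.
  −(0.463)·log₂(0.463) = 0.51435
  −(0.493)·log₂(0.493) = 0.50303
  −(0.044)·log₂(0.044) = 0.19828
Sum: 0.51435 + 0.50303 + 0.19828 = 1.2157 bits.

1.2157 bits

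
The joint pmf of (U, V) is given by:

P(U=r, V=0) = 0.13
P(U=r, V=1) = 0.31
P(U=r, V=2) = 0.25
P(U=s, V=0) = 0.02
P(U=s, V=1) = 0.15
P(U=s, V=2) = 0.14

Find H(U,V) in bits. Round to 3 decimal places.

2.327 bits

H(U,V) = −Σ p(x,y)·log₂ p(x,y) over all 6 cells.
  cell (r,0): −0.13·log₂0.13 = 0.3826
  cell (r,1): −0.31·log₂0.31 = 0.5238
  cell (r,2): −0.25·log₂0.25 = 0.5000
  cell (s,0): −0.02·log₂0.02 = 0.1129
  cell (s,1): −0.15·log₂0.15 = 0.4105
  cell (s,2): −0.14·log₂0.14 = 0.3971
Sum = 2.327 bits.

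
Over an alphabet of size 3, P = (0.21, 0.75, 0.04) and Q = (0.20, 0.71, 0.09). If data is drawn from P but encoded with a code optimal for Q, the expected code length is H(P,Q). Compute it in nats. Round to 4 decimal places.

0.6912 nats

H(P,Q) = −Σ p·ln q.
  −0.21·ln(0.20) = 0.33798
  −0.75·ln(0.71) = 0.25687
  −0.04·ln(0.09) = 0.09632
H(P,Q) = 0.6912 nats.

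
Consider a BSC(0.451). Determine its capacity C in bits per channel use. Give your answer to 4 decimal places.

0.0069 bits

Binary symmetric channel: C = 1 − h₂(ε) where h₂ is the binary entropy function.
h₂(0.451) = −0.451·log₂0.451 − 0.549·log₂0.549 = 0.9931.
C = 1 − 0.9931 = 0.0069 bits per channel use.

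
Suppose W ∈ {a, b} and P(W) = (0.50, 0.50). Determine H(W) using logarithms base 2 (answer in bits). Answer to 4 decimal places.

1.0000 bits

H(W) = −Σ p·log₂ p.
  −(0.50)·log₂(0.50) = 0.50000
  −(0.50)·log₂(0.50) = 0.50000
Sum: 0.50000 + 0.50000 = 1.0000 bits.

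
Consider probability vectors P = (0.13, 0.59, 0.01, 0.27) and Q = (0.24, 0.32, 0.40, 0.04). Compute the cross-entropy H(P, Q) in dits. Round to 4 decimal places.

0.7540 dits

H(P,Q) = −Σ p·log₁₀ q.
  −0.13·log₁₀(0.24) = 0.08057
  −0.59·log₁₀(0.32) = 0.29196
  −0.01·log₁₀(0.40) = 0.00398
  −0.27·log₁₀(0.04) = 0.37744
H(P,Q) = 0.7540 dits.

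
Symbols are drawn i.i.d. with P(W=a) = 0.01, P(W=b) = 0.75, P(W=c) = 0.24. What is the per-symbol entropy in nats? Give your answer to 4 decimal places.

H(W) = −Σ p·ln p.
  −(0.01)·ln(0.01) = 0.04605
  −(0.75)·ln(0.75) = 0.21576
  −(0.24)·ln(0.24) = 0.34251
Sum: 0.04605 + 0.21576 + 0.34251 = 0.6043 nats.

0.6043 nats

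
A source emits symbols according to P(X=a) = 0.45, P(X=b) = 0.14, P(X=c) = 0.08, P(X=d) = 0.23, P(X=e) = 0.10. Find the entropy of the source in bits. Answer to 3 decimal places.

2.027 bits

H(X) = −Σ p·log₂ p.
  −(0.45)·log₂(0.45) = 0.5184
  −(0.14)·log₂(0.14) = 0.3971
  −(0.08)·log₂(0.08) = 0.2915
  −(0.23)·log₂(0.23) = 0.4877
  −(0.10)·log₂(0.10) = 0.3322
Sum: 0.5184 + 0.3971 + 0.2915 + 0.4877 + 0.3322 = 2.027 bits.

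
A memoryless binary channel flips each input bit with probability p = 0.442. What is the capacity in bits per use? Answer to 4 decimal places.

0.0097 bits

Binary symmetric channel: C = 1 − h₂(ε) where h₂ is the binary entropy function.
h₂(0.442) = −0.442·log₂0.442 − 0.558·log₂0.558 = 0.9903.
C = 1 − 0.9903 = 0.0097 bits per channel use.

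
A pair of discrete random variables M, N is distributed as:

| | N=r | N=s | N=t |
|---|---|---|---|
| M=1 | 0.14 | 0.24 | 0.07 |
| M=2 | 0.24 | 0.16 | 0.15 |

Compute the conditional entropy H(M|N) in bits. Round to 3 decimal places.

0.948 bits

Marginals: p(M) = (0.4500, 0.5500), p(N) = (0.3800, 0.4000, 0.2200).
H(M|N) = Σ p(N) · H(M|N=·).
  N=r: p=0.3800, H(M|N=r) = 0.9495
  N=s: p=0.4000, H(M|N=s) = 0.9710
  N=t: p=0.2200, H(M|N=t) = 0.9024
Weighted sum = 0.948 bits.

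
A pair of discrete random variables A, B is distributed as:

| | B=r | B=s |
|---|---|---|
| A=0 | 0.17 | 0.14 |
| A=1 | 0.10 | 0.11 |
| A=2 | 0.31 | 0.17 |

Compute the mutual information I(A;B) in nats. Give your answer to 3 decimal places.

Marginals: p(A) = (0.3100, 0.2100, 0.4800), p(B) = (0.5800, 0.4200).
I(A;B) = Σ p(x,y)·ln[p(x,y)/(p(x)p(y))].
  (0,r): 0.17·ln(0.9455) = -0.0095
  (0,s): 0.14·ln(1.0753) = 0.0102
  (1,r): 0.10·ln(0.8210) = -0.0197
  (1,s): 0.11·ln(1.2472) = 0.0243
  (2,r): 0.31·ln(1.1135) = 0.0333
  (2,s): 0.17·ln(0.8433) = -0.0290
Sum = 0.010 nats.

0.010 nats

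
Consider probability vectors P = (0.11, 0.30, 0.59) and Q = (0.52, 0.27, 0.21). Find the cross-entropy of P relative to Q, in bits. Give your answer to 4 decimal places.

H(P,Q) = −Σ p·log₂ q.
  −0.11·log₂(0.52) = 0.10378
  −0.30·log₂(0.27) = 0.56669
  −0.59·log₂(0.21) = 1.32841
H(P,Q) = 1.9989 bits.

1.9989 bits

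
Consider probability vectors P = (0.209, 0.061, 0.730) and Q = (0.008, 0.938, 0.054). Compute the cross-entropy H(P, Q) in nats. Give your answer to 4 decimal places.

3.1437 nats

H(P,Q) = −Σ p·ln q.
  −0.209·ln(0.008) = 1.00912
  −0.061·ln(0.938) = 0.00390
  −0.730·ln(0.054) = 2.13070
H(P,Q) = 3.1437 nats.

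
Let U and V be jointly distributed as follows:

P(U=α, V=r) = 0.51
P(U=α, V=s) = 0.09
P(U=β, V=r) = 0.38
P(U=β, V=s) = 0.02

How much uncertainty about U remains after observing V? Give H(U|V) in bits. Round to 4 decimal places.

Marginals: p(U) = (0.6000, 0.4000), p(V) = (0.8900, 0.1100).
H(U|V) = Σ p(V) · H(U|V=·).
  V=r: p=0.8900, H(U|V=r) = 0.9846
  V=s: p=0.1100, H(U|V=s) = 0.6840
Weighted sum = 0.9515 bits.

0.9515 bits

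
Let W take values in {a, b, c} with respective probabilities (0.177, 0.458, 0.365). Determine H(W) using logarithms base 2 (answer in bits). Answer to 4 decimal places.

H(W) = −Σ p·log₂ p.
  −(0.177)·log₂(0.177) = 0.44218
  −(0.458)·log₂(0.458) = 0.51597
  −(0.365)·log₂(0.365) = 0.53072
Sum: 0.44218 + 0.51597 + 0.53072 = 1.4889 bits.

1.4889 bits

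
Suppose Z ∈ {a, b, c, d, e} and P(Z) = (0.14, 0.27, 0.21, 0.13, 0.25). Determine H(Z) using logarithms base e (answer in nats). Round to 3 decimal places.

1.568 nats

H(Z) = −Σ p·ln p.
  −(0.14)·ln(0.14) = 0.2753
  −(0.27)·ln(0.27) = 0.3535
  −(0.21)·ln(0.21) = 0.3277
  −(0.13)·ln(0.13) = 0.2652
  −(0.25)·ln(0.25) = 0.3466
Sum: 0.2753 + 0.3535 + 0.3277 + 0.2652 + 0.3466 = 1.568 nats.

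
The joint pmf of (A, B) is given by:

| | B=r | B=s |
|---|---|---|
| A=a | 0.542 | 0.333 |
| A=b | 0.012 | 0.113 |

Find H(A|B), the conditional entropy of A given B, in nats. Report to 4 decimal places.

0.3103 nats

Marginals: p(A) = (0.8750, 0.1250), p(B) = (0.5540, 0.4460).
H(A|B) = Σ p(B) · H(A|B=·).
  B=r: p=0.5540, H(A|B=r) = 0.1044
  B=s: p=0.4460, H(A|B=s) = 0.5660
Weighted sum = 0.3103 nats.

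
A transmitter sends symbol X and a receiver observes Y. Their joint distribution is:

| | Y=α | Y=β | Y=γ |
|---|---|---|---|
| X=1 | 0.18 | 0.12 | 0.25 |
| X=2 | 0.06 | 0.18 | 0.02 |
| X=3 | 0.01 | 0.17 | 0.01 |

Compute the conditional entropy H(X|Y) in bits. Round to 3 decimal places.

Chain rule: H(X|Y) = H(X,Y) − H(Y).
Marginals: p(X) = (0.5500, 0.2600, 0.1900), p(Y) = (0.2500, 0.4700, 0.2800).
H(X,Y) = 2.6816 bits; H(Y) = 1.5262 bits.
H(X|Y) = 2.6816 − 1.5262 = 1.155 bits.

1.155 bits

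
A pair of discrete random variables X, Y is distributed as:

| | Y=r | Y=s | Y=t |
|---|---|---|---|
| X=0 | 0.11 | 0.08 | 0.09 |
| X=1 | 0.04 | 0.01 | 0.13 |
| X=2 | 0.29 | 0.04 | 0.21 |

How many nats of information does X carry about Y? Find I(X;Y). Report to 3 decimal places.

Marginals: p(X) = (0.2800, 0.1800, 0.5400), p(Y) = (0.4400, 0.1300, 0.4300).
I(X;Y) = Σ p(x,y)·ln[p(x,y)/(p(x)p(y))].
  (0,r): 0.11·ln(0.8929) = -0.0125
  (0,s): 0.08·ln(2.1978) = 0.0630
  (0,t): 0.09·ln(0.7475) = -0.0262
  (1,r): 0.04·ln(0.5051) = -0.0273
  (1,s): 0.01·ln(0.4274) = -0.0085
  (1,t): 0.13·ln(1.6796) = 0.0674
  (2,r): 0.29·ln(1.2205) = 0.0578
  (2,s): 0.04·ln(0.5698) = -0.0225
  (2,t): 0.21·ln(0.9044) = -0.0211
Sum = 0.070 nats.

0.070 nats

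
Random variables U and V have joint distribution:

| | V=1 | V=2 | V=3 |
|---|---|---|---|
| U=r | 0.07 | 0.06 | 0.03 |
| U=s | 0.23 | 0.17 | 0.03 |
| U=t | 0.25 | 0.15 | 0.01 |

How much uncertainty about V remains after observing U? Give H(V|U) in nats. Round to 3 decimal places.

0.860 nats

Marginals: p(U) = (0.1600, 0.4300, 0.4100), p(V) = (0.5500, 0.3800, 0.0700).
H(V|U) = Σ p(U) · H(V|U=·).
  U=r: p=0.1600, H(V|U=r) = 1.0434
  U=s: p=0.4300, H(V|U=s) = 0.8873
  U=t: p=0.4100, H(V|U=t) = 0.7601
Weighted sum = 0.860 nats.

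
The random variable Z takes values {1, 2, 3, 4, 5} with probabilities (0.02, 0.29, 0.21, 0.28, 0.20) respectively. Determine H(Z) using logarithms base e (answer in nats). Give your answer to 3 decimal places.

H(Z) = −Σ p·ln p.
  −(0.02)·ln(0.02) = 0.0782
  −(0.29)·ln(0.29) = 0.3590
  −(0.21)·ln(0.21) = 0.3277
  −(0.28)·ln(0.28) = 0.3564
  −(0.20)·ln(0.20) = 0.3219
Sum: 0.0782 + 0.3590 + 0.3277 + 0.3564 + 0.3219 = 1.443 nats.

1.443 nats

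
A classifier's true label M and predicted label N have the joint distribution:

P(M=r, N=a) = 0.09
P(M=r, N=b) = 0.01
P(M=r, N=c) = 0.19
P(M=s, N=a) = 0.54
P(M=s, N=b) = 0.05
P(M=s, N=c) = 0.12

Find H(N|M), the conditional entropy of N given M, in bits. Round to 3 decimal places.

Chain rule: H(N|M) = H(M,N) − H(M).
Marginals: p(M) = (0.2900, 0.7100), p(N) = (0.6300, 0.0600, 0.3100).
H(M,N) = 1.8975 bits; H(M) = 0.8687 bits.
H(N|M) = 1.8975 − 0.8687 = 1.029 bits.

1.029 bits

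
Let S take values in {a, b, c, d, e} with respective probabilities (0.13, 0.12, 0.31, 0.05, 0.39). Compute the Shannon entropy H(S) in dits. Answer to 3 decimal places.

H(S) = −Σ p·log₁₀ p.
  −(0.13)·log₁₀(0.13) = 0.1152
  −(0.12)·log₁₀(0.12) = 0.1105
  −(0.31)·log₁₀(0.31) = 0.1577
  −(0.05)·log₁₀(0.05) = 0.0651
  −(0.39)·log₁₀(0.39) = 0.1595
Sum: 0.1152 + 0.1105 + 0.1577 + 0.0651 + 0.1595 = 0.608 dits.

0.608 dits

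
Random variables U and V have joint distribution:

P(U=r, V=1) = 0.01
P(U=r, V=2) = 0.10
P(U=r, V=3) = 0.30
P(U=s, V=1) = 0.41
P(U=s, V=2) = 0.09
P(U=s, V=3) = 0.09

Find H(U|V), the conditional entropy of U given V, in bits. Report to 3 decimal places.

Marginals: p(U) = (0.4100, 0.5900), p(V) = (0.4200, 0.1900, 0.3900).
H(U|V) = Σ p(V) · H(U|V=·).
  V=1: p=0.4200, H(U|V=1) = 0.1623
  V=2: p=0.1900, H(U|V=2) = 0.9980
  V=3: p=0.3900, H(U|V=3) = 0.7793
Weighted sum = 0.562 bits.

0.562 bits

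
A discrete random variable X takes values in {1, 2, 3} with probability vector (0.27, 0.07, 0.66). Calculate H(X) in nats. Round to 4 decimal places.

0.8139 nats

H(X) = −Σ p·ln p.
  −(0.27)·ln(0.27) = 0.35352
  −(0.07)·ln(0.07) = 0.18615
  −(0.66)·ln(0.66) = 0.27424
Sum: 0.35352 + 0.18615 + 0.27424 = 0.8139 nats.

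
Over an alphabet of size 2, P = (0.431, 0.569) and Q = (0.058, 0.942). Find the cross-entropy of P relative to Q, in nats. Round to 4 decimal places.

1.2612 nats

H(P,Q) = −Σ p·ln q.
  −0.431·ln(0.058) = 1.22719
  −0.569·ln(0.942) = 0.03400
H(P,Q) = 1.2612 nats.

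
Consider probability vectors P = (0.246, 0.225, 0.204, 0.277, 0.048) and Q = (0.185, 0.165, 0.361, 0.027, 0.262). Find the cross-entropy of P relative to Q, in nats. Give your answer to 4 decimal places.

H(P,Q) = −Σ p·ln q.
  −0.246·ln(0.185) = 0.41510
  −0.225·ln(0.165) = 0.40541
  −0.204·ln(0.361) = 0.20785
  −0.277·ln(0.027) = 1.00050
  −0.048·ln(0.262) = 0.06429
H(P,Q) = 2.0932 nats.

2.0932 nats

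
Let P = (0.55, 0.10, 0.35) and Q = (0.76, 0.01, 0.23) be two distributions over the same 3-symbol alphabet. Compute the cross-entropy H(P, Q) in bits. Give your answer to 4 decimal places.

H(P,Q) = −Σ p·log₂ q.
  −0.55·log₂(0.76) = 0.21776
  −0.10·log₂(0.01) = 0.66439
  −0.35·log₂(0.23) = 0.74210
H(P,Q) = 1.6242 bits.

1.6242 bits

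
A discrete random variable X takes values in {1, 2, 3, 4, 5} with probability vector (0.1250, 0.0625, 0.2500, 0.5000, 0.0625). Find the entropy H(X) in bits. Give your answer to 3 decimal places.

1.875 bits

H(X) = −Σ p·log₂ p.
  −(0.1250)·log₂(0.1250) = 0.3750
  −(0.0625)·log₂(0.0625) = 0.2500
  −(0.2500)·log₂(0.2500) = 0.5000
  −(0.5000)·log₂(0.5000) = 0.5000
  −(0.0625)·log₂(0.0625) = 0.2500
Sum: 0.3750 + 0.2500 + 0.5000 + 0.5000 + 0.2500 = 1.875 bits.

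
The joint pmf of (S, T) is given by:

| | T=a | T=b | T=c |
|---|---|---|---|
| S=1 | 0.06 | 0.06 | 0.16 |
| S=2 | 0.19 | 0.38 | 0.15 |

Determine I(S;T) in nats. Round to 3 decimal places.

Marginals: p(S) = (0.2800, 0.7200), p(T) = (0.2500, 0.4400, 0.3100).
I(S;T) = H(S) + H(T) − H(S,T).
H(S) = 0.5930, H(T) = 1.0709, H(S,T) = 1.5986.
I(S;T) = 0.5930 + 1.0709 − 1.5986 = 0.065 nats.

0.065 nats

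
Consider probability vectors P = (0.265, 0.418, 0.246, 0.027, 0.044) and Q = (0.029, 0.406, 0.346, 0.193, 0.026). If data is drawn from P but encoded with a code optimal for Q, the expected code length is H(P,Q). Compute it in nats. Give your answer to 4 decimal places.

H(P,Q) = −Σ p·ln q.
  −0.265·ln(0.029) = 0.93822
  −0.418·ln(0.406) = 0.37679
  −0.246·ln(0.346) = 0.26108
  −0.027·ln(0.193) = 0.04442
  −0.044·ln(0.026) = 0.16058
H(P,Q) = 1.7811 nats.

1.7811 nats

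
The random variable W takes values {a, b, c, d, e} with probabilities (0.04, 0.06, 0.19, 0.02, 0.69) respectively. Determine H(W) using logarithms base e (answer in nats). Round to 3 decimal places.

0.947 nats

H(W) = −Σ p·ln p.
  −(0.04)·ln(0.04) = 0.1288
  −(0.06)·ln(0.06) = 0.1688
  −(0.19)·ln(0.19) = 0.3155
  −(0.02)·ln(0.02) = 0.0782
  −(0.69)·ln(0.69) = 0.2560
Sum: 0.1288 + 0.1688 + 0.3155 + 0.0782 + 0.2560 = 0.947 nats.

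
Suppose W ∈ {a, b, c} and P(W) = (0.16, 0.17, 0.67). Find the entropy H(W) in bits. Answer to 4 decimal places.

H(W) = −Σ p·log₂ p.
  −(0.16)·log₂(0.16) = 0.42302
  −(0.17)·log₂(0.17) = 0.43459
  −(0.67)·log₂(0.67) = 0.38710
Sum: 0.42302 + 0.43459 + 0.38710 = 1.2447 bits.

1.2447 bits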